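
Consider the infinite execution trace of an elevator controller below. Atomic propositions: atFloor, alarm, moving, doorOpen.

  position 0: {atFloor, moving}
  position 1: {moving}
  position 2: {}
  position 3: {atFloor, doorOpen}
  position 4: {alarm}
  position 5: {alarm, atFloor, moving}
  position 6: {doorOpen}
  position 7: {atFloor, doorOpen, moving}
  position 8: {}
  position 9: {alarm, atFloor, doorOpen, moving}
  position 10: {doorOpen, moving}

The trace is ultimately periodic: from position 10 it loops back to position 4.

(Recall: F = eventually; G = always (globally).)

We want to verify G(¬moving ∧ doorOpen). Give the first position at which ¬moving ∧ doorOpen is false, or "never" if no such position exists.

At position 0 the labels are {atFloor, moving}, so ¬moving ∧ doorOpen is false there. This is the first violation.

0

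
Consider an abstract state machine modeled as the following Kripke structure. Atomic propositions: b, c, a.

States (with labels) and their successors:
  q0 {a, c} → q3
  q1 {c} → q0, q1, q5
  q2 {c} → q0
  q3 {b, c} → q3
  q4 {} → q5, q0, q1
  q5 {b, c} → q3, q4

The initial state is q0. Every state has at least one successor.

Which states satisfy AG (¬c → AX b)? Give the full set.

States satisfying ¬c → AX b: {q0, q1, q2, q3, q5}.
States satisfying AG (¬c → AX b): {q0, q2, q3}.

{q0, q2, q3}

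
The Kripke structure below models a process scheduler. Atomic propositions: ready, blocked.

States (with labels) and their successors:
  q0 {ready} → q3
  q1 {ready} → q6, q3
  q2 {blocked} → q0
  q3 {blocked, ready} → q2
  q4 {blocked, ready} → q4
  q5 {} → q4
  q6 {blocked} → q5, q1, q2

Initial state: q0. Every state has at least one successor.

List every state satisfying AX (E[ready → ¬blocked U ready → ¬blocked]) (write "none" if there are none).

{q2, q3, q6}

States satisfying E[ready → ¬blocked U ready → ¬blocked]: {q0, q1, q2, q5, q6}.
States satisfying AX (E[ready → ¬blocked U ready → ¬blocked]): {q2, q3, q6}.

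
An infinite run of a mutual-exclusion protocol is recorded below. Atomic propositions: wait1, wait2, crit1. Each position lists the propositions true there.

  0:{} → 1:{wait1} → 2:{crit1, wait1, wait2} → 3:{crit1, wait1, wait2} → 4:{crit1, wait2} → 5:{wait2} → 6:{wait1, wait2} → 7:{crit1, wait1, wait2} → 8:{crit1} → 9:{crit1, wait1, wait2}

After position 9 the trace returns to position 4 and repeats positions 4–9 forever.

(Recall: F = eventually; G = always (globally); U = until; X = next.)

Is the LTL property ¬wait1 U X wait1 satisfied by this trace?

Walking from position 0: X wait1 first holds at position 0, and ¬wait1 holds at every earlier position along the way, so ¬wait1 U X wait1 holds.

Yes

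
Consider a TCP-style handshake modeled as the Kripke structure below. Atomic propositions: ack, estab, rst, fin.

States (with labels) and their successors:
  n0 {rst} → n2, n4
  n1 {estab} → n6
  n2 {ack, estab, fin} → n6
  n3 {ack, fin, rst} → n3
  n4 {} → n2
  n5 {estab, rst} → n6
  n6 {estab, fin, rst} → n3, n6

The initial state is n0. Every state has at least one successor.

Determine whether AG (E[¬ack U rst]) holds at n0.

States satisfying E[¬ack U rst]: {n0, n1, n3, n5, n6}.
States satisfying AG (E[¬ack U rst]): {n1, n3, n5, n6}.
n2 is reachable from n0 and violates E[¬ack U rst], so AG fails at n0.
n0 ∉ Sat(AG (E[¬ack U rst])).

Does not hold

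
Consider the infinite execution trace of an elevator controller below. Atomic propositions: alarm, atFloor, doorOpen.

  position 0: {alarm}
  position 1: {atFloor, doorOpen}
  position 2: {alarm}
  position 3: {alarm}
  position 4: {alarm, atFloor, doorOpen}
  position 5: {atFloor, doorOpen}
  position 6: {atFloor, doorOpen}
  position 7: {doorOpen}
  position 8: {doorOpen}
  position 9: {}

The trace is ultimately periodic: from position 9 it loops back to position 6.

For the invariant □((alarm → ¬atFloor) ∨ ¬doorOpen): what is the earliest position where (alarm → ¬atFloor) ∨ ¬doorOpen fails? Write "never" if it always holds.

Check (alarm → ¬atFloor) ∨ ¬doorOpen at each position in order: 0 ✓, 1 ✓, 2 ✓, 3 ✓.
At position 4 the labels are {alarm, atFloor, doorOpen}, so (alarm → ¬atFloor) ∨ ¬doorOpen is false there. This is the first violation.

4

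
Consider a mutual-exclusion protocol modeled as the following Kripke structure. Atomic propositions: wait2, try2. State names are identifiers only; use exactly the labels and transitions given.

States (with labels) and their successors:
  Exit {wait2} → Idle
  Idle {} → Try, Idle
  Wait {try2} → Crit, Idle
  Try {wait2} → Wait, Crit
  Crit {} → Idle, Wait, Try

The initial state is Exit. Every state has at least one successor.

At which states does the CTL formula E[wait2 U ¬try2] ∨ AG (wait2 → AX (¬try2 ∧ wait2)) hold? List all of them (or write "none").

{Exit, Idle, Try, Crit}

States satisfying wait2: {Exit, Try}.
States satisfying ¬try2: {Exit, Idle, Try, Crit}.
States satisfying E[wait2 U ¬try2]: {Exit, Idle, Try, Crit}.
States satisfying wait2 → AX (¬try2 ∧ wait2): {Idle, Wait, Crit}.
States satisfying AG (wait2 → AX (¬try2 ∧ wait2)): ∅.
States satisfying E[wait2 U ¬try2] ∨ AG (wait2 → AX (¬try2 ∧ wait2)): {Exit, Idle, Try, Crit}.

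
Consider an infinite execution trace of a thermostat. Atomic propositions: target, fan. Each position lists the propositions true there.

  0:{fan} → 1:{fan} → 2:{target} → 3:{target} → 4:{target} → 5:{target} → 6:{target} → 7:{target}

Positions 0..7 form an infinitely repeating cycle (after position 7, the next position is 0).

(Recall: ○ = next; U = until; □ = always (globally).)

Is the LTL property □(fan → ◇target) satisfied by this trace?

fan → ◇target holds at every position 0..7, and those are all positions ever visited, so □(fan → ◇target) holds.
Positions where fan holds: 0, 1.
Check ◇target at each: 0→ok, 1→ok.

Holds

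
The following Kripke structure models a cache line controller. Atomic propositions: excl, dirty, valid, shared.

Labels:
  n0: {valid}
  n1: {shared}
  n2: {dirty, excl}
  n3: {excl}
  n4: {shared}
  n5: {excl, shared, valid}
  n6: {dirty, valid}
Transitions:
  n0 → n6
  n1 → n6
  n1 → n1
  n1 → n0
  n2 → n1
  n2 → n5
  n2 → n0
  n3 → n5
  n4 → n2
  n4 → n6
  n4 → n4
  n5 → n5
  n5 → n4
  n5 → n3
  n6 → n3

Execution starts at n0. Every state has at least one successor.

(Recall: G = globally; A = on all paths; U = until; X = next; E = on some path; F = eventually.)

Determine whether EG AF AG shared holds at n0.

Does not hold

States satisfying AF AG shared: ∅.
States satisfying EG AF AG shared: ∅.
No suitable path/successor from n0 witnesses the formula.
n0 ∉ Sat(EG AF AG shared).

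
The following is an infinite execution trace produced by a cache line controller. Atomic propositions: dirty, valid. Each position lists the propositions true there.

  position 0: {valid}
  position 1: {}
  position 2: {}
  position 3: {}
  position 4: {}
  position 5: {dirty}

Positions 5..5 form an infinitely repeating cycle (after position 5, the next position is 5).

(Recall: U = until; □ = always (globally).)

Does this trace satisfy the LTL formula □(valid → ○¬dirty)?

valid → ○¬dirty holds at every position 0..5, and those are all positions ever visited, so □(valid → ○¬dirty) holds.
Positions where valid holds: 0.
Check ○¬dirty at each: 0→ok.

Holds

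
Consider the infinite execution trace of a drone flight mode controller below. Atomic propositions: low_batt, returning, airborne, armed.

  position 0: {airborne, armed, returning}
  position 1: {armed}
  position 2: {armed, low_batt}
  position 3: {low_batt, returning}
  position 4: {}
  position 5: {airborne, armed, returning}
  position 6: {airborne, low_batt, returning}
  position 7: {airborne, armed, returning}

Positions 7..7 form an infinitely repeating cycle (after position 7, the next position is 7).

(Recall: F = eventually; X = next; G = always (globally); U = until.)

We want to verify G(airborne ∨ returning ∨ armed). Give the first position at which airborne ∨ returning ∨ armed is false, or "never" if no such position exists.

4

Check airborne ∨ returning ∨ armed at each position in order: 0 ✓, 1 ✓, 2 ✓, 3 ✓.
At position 4 the labels are {}, so airborne ∨ returning ∨ armed is false there. This is the first violation.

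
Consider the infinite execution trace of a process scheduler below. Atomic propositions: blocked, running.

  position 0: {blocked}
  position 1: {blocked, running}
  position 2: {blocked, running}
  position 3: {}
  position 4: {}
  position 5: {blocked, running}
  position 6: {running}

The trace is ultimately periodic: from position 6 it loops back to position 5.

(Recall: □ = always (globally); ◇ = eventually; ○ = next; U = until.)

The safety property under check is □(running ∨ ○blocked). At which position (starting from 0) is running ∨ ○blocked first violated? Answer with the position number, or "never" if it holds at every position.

Check running ∨ ○blocked at each position in order: 0 ✓, 1 ✓, 2 ✓.
At position 3 the labels are {} and the next position 4 has {}, so running ∨ ○blocked is false there. This is the first violation.

3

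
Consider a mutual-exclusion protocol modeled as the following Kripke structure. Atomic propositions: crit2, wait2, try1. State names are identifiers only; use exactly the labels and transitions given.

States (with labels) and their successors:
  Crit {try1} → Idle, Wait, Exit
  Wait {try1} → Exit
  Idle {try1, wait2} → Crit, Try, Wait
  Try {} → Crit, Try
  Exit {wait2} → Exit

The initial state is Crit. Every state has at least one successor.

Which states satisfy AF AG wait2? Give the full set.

{Wait, Exit}

States satisfying AG wait2: {Exit}.
States satisfying AF AG wait2: {Wait, Exit}.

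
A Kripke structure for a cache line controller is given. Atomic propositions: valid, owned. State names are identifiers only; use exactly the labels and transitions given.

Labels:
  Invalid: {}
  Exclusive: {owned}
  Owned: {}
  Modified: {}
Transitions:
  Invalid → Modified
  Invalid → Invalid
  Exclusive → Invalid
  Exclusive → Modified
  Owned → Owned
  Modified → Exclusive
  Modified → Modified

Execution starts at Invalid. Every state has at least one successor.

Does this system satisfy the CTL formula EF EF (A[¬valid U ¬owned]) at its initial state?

States satisfying EF (A[¬valid U ¬owned]): {Invalid, Exclusive, Owned, Modified}.
States satisfying EF EF (A[¬valid U ¬owned]): {Invalid, Exclusive, Owned, Modified}.
Some path from Invalid reaches a state where EF (A[¬valid U ¬owned]) holds.
Invalid ∈ Sat(EF EF (A[¬valid U ¬owned])).

Holds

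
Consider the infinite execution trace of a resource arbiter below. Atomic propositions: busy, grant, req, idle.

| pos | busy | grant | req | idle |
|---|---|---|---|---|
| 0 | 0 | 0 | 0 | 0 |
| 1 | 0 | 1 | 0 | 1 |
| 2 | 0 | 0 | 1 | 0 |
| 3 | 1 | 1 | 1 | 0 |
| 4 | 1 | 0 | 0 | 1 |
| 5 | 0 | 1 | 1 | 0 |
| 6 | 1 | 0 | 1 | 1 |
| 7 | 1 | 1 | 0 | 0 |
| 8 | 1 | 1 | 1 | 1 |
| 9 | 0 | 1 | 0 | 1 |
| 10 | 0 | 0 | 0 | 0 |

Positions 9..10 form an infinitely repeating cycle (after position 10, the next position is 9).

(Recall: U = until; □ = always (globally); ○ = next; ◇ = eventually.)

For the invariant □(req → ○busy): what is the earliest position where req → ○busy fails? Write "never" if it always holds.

8

Check req → ○busy at each position in order: 0 ✓, 1 ✓, 2 ✓, 3 ✓, 4 ✓, 5 ✓, 6 ✓, 7 ✓.
At position 8 the labels are {busy, grant, idle, req} and the next position 9 has {grant, idle}, so req → ○busy is false there. This is the first violation.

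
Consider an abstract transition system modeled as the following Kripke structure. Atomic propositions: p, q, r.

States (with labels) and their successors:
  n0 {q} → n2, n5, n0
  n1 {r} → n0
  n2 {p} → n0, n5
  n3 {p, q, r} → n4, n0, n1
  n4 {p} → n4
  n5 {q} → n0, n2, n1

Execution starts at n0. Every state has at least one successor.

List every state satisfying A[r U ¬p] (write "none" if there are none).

States satisfying r: {n1, n3}.
States satisfying ¬p: {n0, n1, n5}.
States satisfying A[r U ¬p]: {n0, n1, n5}.

{n0, n1, n5}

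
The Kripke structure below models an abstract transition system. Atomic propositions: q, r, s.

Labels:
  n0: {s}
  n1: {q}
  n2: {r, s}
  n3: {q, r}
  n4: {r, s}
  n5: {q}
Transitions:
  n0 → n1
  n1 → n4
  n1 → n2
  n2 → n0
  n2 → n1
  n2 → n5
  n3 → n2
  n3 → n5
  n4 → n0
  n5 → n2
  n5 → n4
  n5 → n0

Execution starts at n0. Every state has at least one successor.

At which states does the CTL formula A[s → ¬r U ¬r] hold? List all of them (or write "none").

States satisfying s → ¬r: {n0, n1, n3, n5}.
States satisfying ¬r: {n0, n1, n5}.
States satisfying A[s → ¬r U ¬r]: {n0, n1, n5}.

{n0, n1, n5}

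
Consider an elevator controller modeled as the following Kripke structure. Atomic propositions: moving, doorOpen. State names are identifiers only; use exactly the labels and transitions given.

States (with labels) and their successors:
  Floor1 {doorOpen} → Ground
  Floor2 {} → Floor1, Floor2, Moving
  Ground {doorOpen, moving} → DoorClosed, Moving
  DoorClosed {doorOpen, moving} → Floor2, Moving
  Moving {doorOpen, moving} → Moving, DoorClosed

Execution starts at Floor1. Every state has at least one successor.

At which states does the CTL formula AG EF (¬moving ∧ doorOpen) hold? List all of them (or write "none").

States satisfying EF (¬moving ∧ doorOpen): {Floor1, Floor2, Ground, DoorClosed, Moving}.
States satisfying AG EF (¬moving ∧ doorOpen): {Floor1, Floor2, Ground, DoorClosed, Moving}.

{Floor1, Floor2, Ground, DoorClosed, Moving}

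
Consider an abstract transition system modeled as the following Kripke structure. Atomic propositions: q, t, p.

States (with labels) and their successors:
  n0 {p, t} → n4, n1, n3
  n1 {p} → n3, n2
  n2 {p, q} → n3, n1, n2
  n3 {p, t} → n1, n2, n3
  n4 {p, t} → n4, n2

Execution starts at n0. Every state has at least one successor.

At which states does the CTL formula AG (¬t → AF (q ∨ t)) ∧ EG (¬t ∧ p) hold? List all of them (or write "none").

{n1, n2}

States satisfying ¬t → AF (q ∨ t): {n0, n1, n2, n3, n4}.
States satisfying AG (¬t → AF (q ∨ t)): {n0, n1, n2, n3, n4}.
States satisfying ¬t ∧ p: {n1, n2}.
States satisfying EG (¬t ∧ p): {n1, n2}.
States satisfying AG (¬t → AF (q ∨ t)) ∧ EG (¬t ∧ p): {n1, n2}.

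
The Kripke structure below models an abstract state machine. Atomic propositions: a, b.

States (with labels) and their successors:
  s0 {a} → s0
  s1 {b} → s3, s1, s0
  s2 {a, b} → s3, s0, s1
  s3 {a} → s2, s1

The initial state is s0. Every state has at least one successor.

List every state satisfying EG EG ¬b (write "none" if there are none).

{s0}

States satisfying EG ¬b: {s0}.
States satisfying EG EG ¬b: {s0}.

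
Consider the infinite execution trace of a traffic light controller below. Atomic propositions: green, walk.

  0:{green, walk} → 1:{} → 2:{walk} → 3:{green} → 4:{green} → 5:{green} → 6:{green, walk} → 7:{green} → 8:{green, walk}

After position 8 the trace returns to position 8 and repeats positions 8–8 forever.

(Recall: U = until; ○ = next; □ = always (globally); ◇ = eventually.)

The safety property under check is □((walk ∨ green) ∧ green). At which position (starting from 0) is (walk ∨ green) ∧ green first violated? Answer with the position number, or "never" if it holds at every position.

Check (walk ∨ green) ∧ green at each position in order: 0 ✓.
At position 1 the labels are {}, so (walk ∨ green) ∧ green is false there. This is the first violation.

1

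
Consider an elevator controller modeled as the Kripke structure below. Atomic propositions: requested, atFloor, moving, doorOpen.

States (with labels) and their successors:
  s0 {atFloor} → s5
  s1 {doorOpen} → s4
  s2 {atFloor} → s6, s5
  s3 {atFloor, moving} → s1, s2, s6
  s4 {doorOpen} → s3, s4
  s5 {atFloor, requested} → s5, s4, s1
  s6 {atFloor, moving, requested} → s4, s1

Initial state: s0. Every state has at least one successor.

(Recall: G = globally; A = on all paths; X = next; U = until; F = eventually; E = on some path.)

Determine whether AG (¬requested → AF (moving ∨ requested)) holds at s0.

States satisfying ¬requested → AF (moving ∨ requested): {s0, s2, s3, s5, s6}.
States satisfying AG (¬requested → AF (moving ∨ requested)): ∅.
s1 is reachable from s0 and violates ¬requested → AF (moving ∨ requested), so AG fails at s0.
s0 ∉ Sat(AG (¬requested → AF (moving ∨ requested))).

Does not hold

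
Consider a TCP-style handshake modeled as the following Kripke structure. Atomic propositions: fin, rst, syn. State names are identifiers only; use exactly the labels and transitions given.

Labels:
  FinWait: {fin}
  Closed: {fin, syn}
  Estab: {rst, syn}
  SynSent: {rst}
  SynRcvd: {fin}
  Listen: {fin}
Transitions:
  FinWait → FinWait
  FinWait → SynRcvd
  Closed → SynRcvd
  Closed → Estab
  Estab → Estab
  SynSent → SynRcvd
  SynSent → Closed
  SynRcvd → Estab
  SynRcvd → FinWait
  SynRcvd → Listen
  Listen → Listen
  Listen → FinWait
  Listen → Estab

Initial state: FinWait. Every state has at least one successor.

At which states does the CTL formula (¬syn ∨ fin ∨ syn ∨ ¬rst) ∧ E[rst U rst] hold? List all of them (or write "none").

States satisfying ¬syn: {FinWait, SynSent, SynRcvd, Listen}.
States satisfying ¬syn ∨ fin: {FinWait, Closed, SynSent, SynRcvd, Listen}.
States satisfying ¬rst: {FinWait, Closed, SynRcvd, Listen}.
States satisfying syn ∨ ¬rst: {FinWait, Closed, Estab, SynRcvd, Listen}.
States satisfying ¬syn ∨ fin ∨ syn ∨ ¬rst: {FinWait, Closed, Estab, SynSent, SynRcvd, Listen}.
States satisfying rst: {Estab, SynSent}.
States satisfying E[rst U rst]: {Estab, SynSent}.
States satisfying (¬syn ∨ fin ∨ syn ∨ ¬rst) ∧ E[rst U rst]: {Estab, SynSent}.

{Estab, SynSent}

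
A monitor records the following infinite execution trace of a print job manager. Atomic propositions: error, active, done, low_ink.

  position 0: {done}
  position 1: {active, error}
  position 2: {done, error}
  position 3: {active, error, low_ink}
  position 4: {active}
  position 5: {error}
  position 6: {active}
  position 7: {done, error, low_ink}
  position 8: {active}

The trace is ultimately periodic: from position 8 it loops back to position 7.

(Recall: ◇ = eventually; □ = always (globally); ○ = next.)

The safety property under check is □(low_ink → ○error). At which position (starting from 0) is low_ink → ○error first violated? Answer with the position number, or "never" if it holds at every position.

Check low_ink → ○error at each position in order: 0 ✓, 1 ✓, 2 ✓.
At position 3 the labels are {active, error, low_ink} and the next position 4 has {active}, so low_ink → ○error is false there. This is the first violation.

3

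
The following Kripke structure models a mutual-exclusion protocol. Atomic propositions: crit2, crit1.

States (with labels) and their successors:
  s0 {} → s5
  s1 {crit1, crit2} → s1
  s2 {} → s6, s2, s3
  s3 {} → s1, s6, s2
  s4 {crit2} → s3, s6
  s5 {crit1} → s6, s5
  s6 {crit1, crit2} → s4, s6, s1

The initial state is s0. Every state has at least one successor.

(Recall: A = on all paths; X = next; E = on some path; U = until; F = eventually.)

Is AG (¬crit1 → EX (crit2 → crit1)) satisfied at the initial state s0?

States satisfying ¬crit1 → EX (crit2 → crit1): {s0, s1, s2, s3, s4, s5, s6}.
States satisfying AG (¬crit1 → EX (crit2 → crit1)): {s0, s1, s2, s3, s4, s5, s6}.
Every state reachable from s0 satisfies ¬crit1 → EX (crit2 → crit1).
s0 ∈ Sat(AG (¬crit1 → EX (crit2 → crit1))).

Holds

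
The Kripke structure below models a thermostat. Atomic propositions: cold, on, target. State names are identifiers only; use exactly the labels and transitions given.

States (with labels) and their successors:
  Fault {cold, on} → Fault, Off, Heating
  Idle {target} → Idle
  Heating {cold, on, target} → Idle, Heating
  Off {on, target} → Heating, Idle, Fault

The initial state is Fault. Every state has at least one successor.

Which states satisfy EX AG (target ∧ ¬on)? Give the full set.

States satisfying AG (target ∧ ¬on): {Idle}.
States satisfying EX AG (target ∧ ¬on): {Idle, Heating, Off}.

{Idle, Heating, Off}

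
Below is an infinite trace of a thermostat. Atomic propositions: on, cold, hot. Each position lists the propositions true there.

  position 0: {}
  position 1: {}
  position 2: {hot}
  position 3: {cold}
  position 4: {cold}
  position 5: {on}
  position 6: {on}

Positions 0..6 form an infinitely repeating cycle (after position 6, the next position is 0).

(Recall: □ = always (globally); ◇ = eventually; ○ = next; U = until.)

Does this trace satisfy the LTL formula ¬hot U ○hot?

Walking from position 0: ○hot first holds at position 1, and ¬hot holds at every earlier position along the way, so ¬hot U ○hot holds.

Holds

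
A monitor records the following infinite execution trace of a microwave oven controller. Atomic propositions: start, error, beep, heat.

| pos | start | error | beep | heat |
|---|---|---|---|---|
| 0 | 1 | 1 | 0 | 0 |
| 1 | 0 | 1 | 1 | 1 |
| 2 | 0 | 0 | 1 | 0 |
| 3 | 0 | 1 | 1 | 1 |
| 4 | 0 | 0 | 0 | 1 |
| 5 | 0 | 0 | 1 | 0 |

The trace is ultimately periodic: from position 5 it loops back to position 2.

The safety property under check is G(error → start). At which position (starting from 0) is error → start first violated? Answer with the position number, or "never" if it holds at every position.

1

Check error → start at each position in order: 0 ✓.
At position 1 the labels are {beep, error, heat}, so error → start is false there. This is the first violation.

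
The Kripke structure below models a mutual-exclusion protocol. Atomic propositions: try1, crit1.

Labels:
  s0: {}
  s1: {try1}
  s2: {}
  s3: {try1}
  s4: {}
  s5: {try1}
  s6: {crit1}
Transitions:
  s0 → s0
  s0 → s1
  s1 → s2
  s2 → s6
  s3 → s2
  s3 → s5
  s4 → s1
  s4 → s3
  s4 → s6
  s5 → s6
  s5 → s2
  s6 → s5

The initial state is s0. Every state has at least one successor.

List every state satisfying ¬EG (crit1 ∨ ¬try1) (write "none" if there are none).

{s1, s2, s3, s4, s5, s6}

States satisfying crit1 ∨ ¬try1: {s0, s2, s4, s6}.
States satisfying EG (crit1 ∨ ¬try1): {s0}.
States satisfying ¬EG (crit1 ∨ ¬try1): {s1, s2, s3, s4, s5, s6}.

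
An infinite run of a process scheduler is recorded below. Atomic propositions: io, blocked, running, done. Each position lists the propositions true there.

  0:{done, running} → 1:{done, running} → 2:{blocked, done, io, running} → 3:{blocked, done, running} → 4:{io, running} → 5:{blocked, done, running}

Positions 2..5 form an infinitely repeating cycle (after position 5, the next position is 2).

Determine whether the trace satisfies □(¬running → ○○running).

¬running → ○○running holds at every position 0..5, and those are all positions ever visited, so □(¬running → ○○running) holds.

Yes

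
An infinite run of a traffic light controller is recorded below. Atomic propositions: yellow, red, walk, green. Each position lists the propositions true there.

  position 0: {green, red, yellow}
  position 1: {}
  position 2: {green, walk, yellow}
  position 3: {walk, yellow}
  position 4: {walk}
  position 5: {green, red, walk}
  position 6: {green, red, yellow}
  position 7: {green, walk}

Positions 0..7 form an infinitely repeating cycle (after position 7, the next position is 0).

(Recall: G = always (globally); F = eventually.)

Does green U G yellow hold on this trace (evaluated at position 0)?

Violated

Walking from position 0: at position 1, G yellow has not yet held and green fails, so green U G yellow is false.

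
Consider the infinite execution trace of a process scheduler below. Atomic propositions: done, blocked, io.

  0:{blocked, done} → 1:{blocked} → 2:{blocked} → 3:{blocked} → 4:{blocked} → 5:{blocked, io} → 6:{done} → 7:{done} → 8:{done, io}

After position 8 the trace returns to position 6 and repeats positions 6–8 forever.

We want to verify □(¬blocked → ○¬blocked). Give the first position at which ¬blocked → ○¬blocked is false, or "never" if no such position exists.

¬blocked → ○¬blocked holds at every position 0..8, and those are all the positions the trace ever visits, so the invariant □(¬blocked → ○¬blocked) is never violated.

never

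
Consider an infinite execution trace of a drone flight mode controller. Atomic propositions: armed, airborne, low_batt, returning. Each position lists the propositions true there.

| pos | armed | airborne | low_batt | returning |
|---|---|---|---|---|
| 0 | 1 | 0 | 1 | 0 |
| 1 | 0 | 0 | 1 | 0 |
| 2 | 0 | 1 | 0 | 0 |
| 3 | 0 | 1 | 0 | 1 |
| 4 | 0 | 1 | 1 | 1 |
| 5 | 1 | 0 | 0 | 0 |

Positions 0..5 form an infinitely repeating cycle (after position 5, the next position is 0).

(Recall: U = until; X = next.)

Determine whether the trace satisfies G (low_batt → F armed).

low_batt → F armed holds at every position 0..5, and those are all positions ever visited, so G (low_batt → F armed) holds.
Positions where low_batt holds: 0, 1, 4.
Check F armed at each: 0→ok, 1→ok, 4→ok.

Holds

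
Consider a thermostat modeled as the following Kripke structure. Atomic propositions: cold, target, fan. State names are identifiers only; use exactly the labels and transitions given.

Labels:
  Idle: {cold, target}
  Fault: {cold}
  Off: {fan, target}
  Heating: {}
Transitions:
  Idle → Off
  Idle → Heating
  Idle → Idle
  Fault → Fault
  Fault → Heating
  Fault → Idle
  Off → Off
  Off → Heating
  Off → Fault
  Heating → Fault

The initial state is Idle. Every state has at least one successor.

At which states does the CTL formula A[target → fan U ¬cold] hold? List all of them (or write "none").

{Off, Heating}

States satisfying target → fan: {Fault, Off, Heating}.
States satisfying ¬cold: {Off, Heating}.
States satisfying A[target → fan U ¬cold]: {Off, Heating}.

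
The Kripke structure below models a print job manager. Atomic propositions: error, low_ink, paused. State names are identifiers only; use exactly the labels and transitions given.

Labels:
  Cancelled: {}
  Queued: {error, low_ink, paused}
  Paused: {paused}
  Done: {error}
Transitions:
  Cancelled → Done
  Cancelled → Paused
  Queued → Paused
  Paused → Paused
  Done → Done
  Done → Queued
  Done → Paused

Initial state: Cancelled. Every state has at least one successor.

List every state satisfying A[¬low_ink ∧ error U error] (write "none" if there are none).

States satisfying ¬low_ink ∧ error: {Done}.
States satisfying error: {Queued, Done}.
States satisfying A[¬low_ink ∧ error U error]: {Queued, Done}.

{Queued, Done}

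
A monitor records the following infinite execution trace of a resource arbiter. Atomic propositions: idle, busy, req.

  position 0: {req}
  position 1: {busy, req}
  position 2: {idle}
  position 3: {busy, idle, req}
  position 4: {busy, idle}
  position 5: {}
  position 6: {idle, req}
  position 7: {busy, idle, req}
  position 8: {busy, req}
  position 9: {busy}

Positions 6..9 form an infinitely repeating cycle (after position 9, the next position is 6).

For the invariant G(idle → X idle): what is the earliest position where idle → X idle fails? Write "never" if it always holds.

4

Check idle → X idle at each position in order: 0 ✓, 1 ✓, 2 ✓, 3 ✓.
At position 4 the labels are {busy, idle} and the next position 5 has {}, so idle → X idle is false there. This is the first violation.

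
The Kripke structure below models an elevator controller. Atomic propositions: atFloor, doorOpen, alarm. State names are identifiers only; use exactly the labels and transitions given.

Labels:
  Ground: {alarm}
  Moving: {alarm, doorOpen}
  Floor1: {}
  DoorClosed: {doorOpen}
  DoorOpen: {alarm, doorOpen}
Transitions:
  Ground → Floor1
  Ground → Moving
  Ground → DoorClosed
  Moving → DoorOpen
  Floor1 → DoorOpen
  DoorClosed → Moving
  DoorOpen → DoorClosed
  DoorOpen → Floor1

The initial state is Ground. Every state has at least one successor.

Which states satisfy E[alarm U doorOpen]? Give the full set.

States satisfying alarm: {Ground, Moving, DoorOpen}.
States satisfying doorOpen: {Moving, DoorClosed, DoorOpen}.
States satisfying E[alarm U doorOpen]: {Ground, Moving, DoorClosed, DoorOpen}.

{Ground, Moving, DoorClosed, DoorOpen}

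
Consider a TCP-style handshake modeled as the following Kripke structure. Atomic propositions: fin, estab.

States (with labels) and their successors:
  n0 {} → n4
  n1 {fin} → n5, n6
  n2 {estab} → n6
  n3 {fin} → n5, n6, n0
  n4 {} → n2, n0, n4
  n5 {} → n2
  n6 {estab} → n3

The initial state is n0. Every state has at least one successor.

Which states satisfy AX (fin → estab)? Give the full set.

States satisfying fin → estab: {n0, n2, n4, n5, n6}.
States satisfying AX (fin → estab): {n0, n1, n2, n3, n4, n5}.

{n0, n1, n2, n3, n4, n5}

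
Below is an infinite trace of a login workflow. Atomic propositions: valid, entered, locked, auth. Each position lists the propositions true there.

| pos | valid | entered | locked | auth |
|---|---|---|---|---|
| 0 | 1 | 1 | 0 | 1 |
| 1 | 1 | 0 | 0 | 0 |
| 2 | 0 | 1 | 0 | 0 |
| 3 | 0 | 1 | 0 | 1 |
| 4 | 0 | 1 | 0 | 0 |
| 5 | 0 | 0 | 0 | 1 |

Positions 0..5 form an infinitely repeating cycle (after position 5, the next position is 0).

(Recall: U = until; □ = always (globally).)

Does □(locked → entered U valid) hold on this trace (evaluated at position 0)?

locked → entered U valid holds at every position 0..5, and those are all positions ever visited, so □(locked → entered U valid) holds.

Holds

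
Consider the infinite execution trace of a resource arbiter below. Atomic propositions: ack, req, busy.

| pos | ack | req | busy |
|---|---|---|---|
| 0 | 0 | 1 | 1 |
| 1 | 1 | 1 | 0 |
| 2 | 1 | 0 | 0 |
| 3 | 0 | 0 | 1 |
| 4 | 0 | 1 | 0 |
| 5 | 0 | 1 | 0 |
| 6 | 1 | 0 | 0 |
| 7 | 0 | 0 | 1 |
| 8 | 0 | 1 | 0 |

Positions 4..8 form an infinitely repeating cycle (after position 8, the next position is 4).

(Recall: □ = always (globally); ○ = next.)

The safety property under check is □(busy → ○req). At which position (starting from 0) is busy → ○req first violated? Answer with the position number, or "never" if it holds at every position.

never

busy → ○req holds at every position 0..8, and those are all the positions the trace ever visits, so the invariant □(busy → ○req) is never violated.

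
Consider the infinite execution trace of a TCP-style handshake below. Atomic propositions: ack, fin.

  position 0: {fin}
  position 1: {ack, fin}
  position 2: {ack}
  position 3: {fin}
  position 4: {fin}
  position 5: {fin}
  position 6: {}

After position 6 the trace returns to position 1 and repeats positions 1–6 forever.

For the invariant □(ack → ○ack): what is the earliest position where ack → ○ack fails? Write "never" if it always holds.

Check ack → ○ack at each position in order: 0 ✓, 1 ✓.
At position 2 the labels are {ack} and the next position 3 has {fin}, so ack → ○ack is false there. This is the first violation.

2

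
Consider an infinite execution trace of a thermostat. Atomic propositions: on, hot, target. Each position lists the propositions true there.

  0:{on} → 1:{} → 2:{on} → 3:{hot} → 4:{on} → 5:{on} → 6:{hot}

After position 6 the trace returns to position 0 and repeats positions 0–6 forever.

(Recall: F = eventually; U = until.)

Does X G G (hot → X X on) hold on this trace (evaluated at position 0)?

The position after 0 is 1; G G (hot → X X on) is false there.

No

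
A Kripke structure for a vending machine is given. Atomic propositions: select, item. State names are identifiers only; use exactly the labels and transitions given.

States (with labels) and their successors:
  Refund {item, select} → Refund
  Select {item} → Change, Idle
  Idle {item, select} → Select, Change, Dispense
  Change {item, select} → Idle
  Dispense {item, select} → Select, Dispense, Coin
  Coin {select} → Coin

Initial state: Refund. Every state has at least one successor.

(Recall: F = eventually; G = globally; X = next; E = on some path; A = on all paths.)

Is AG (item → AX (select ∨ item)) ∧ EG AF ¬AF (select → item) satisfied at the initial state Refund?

States satisfying item → AX (select ∨ item): {Refund, Select, Idle, Change, Dispense, Coin}.
States satisfying AG (item → AX (select ∨ item)): {Refund, Select, Idle, Change, Dispense, Coin}.
States satisfying AF ¬AF (select → item): {Coin}.
States satisfying EG AF ¬AF (select → item): {Coin}.
States satisfying AG (item → AX (select ∨ item)) ∧ EG AF ¬AF (select → item): {Coin}.
Refund ∉ Sat(AG (item → AX (select ∨ item)) ∧ EG AF ¬AF (select → item)).

Does not hold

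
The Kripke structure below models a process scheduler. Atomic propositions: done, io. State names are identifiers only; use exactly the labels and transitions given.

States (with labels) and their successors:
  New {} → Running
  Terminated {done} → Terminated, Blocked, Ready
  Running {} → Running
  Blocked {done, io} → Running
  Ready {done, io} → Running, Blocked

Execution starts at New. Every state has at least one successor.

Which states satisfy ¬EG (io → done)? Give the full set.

none

States satisfying io → done: {New, Terminated, Running, Blocked, Ready}.
States satisfying EG (io → done): {New, Terminated, Running, Blocked, Ready}.
States satisfying ¬EG (io → done): ∅.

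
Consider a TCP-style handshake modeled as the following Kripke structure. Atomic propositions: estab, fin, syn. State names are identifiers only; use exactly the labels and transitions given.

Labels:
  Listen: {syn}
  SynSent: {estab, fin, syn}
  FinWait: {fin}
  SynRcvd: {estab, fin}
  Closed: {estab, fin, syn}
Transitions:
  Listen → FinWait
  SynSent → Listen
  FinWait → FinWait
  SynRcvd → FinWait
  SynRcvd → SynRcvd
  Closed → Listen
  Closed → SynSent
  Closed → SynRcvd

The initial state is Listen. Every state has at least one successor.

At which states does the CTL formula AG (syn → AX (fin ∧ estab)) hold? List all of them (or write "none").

{FinWait, SynRcvd}

States satisfying syn → AX (fin ∧ estab): {FinWait, SynRcvd}.
States satisfying AG (syn → AX (fin ∧ estab)): {FinWait, SynRcvd}.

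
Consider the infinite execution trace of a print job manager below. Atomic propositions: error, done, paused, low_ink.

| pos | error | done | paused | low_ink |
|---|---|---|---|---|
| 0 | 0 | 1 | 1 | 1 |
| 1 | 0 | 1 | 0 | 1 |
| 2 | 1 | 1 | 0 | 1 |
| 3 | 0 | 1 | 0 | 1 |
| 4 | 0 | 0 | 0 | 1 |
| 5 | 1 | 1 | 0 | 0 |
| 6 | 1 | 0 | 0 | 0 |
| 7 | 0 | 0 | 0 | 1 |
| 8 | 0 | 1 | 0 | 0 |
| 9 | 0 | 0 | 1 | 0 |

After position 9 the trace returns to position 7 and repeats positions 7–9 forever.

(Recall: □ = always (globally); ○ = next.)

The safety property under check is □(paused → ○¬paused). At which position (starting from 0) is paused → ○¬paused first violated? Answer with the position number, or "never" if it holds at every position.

paused → ○¬paused holds at every position 0..9, and those are all the positions the trace ever visits, so the invariant □(paused → ○¬paused) is never violated.

never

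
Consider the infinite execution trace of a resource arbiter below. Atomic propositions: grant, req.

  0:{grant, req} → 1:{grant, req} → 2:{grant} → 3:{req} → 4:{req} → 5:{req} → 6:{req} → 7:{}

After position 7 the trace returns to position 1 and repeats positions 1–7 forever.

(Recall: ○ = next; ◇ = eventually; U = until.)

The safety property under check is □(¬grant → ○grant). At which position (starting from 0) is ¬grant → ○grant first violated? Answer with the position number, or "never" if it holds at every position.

3

Check ¬grant → ○grant at each position in order: 0 ✓, 1 ✓, 2 ✓.
At position 3 the labels are {req} and the next position 4 has {req}, so ¬grant → ○grant is false there. This is the first violation.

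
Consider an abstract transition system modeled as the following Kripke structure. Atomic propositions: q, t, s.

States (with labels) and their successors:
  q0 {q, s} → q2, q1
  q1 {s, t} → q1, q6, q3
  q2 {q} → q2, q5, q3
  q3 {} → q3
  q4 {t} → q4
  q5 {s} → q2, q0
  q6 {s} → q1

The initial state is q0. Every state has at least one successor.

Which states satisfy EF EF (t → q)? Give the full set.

{q0, q1, q2, q3, q5, q6}

States satisfying EF (t → q): {q0, q1, q2, q3, q5, q6}.
States satisfying EF EF (t → q): {q0, q1, q2, q3, q5, q6}.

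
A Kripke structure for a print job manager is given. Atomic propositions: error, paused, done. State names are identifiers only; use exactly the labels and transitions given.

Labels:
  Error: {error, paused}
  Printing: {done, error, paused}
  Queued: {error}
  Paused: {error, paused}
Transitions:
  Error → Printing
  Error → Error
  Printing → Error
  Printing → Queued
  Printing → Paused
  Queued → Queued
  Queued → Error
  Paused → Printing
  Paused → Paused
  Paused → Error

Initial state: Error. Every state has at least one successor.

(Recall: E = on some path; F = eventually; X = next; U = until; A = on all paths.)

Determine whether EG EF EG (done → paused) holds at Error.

States satisfying EF EG (done → paused): {Error, Printing, Queued, Paused}.
States satisfying EG EF EG (done → paused): {Error, Printing, Queued, Paused}.
Error ∈ Sat(EG EF EG (done → paused)).

Satisfied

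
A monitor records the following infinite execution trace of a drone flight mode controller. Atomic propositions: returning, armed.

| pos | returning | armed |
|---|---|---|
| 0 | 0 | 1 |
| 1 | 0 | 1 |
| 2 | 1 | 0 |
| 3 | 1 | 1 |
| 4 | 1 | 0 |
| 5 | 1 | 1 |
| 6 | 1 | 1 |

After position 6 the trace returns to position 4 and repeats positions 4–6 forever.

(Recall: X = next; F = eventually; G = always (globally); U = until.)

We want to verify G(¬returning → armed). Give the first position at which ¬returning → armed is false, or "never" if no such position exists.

never

¬returning → armed holds at every position 0..6, and those are all the positions the trace ever visits, so the invariant G(¬returning → armed) is never violated.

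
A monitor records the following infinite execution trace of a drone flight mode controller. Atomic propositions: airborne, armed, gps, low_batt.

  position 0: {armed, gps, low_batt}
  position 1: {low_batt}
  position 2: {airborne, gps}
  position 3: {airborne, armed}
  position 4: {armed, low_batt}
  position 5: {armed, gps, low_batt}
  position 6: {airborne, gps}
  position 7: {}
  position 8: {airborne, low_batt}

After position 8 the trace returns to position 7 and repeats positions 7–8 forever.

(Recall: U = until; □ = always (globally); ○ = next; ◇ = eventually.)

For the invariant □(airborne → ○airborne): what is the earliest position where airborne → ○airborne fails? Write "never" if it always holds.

Check airborne → ○airborne at each position in order: 0 ✓, 1 ✓, 2 ✓.
At position 3 the labels are {airborne, armed} and the next position 4 has {armed, low_batt}, so airborne → ○airborne is false there. This is the first violation.

3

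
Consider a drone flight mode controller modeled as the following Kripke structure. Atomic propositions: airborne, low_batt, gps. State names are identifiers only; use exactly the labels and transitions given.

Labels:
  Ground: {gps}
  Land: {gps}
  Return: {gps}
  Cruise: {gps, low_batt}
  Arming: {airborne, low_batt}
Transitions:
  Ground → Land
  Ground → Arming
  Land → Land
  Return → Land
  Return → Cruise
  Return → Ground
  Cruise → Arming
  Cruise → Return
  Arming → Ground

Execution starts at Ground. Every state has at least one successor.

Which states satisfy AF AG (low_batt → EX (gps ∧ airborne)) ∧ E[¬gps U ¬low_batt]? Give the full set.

{Land}

States satisfying AG (low_batt → EX (gps ∧ airborne)): {Land}.
States satisfying AF AG (low_batt → EX (gps ∧ airborne)): {Land}.
States satisfying ¬gps: {Arming}.
States satisfying ¬low_batt: {Ground, Land, Return}.
States satisfying E[¬gps U ¬low_batt]: {Ground, Land, Return, Arming}.
States satisfying AF AG (low_batt → EX (gps ∧ airborne)) ∧ E[¬gps U ¬low_batt]: {Land}.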